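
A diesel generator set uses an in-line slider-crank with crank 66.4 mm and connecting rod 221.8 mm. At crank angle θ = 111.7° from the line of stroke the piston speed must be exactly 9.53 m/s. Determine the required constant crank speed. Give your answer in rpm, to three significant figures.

For an in-line slider-crank, |v_piston| = rω|sinθ|·[1 + r cosθ/√(L² − r² sin²θ)].
With r = 0.0664 m, L = 0.2218 m, θ = 111.7°: the bracketed kinematic factor |dx/dθ| = 0.054585 m.
ω = v/|dx/dθ| = 9.53/0.054585 = 174.59 rad/s.
N = 60ω/(2π) = 1667.2 rpm.

1670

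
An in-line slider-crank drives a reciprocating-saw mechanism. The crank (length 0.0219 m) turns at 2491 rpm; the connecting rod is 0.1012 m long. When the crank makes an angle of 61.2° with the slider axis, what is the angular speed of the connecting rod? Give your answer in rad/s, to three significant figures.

ω = 260.9 rad/s (converted from 2491 rpm).
The rod makes angle φ with the slider axis where L sinφ = r sinθ; differentiating, L cosφ·φ̇ = r ω cosθ.
L cosφ = √(L² − r² sin²θ) = 0.099364 m.
|ω_rod| = r ω |cosθ| / √(L² − r² sin²θ) = 0.0219·260.9·0.48175/0.099364 = 27.698 rad/s.

27.7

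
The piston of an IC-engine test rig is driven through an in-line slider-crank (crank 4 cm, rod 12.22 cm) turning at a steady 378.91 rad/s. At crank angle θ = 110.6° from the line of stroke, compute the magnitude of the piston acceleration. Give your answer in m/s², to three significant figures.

3480

ω = 378.9 rad/s
x(θ) = r cosθ + √(L² − r² sin²θ); with ω constant, a = ω²·d²x/dθ².
d²x/dθ² = −r cosθ − r²(cos2θ)/√u − r⁴ sin²2θ/(4u^{3/2}),  u = L² − r² sin²θ = 0.0135309 m².
Substituting r = 0.04 m, L = 0.1222 m, θ = 110.6°: d²x/dθ² = +0.024247 m.
a = ω²·d²x/dθ² = (378.9)²·(+0.024247) = +3481.2 m/s²;  |a| = 3481.2 m/s².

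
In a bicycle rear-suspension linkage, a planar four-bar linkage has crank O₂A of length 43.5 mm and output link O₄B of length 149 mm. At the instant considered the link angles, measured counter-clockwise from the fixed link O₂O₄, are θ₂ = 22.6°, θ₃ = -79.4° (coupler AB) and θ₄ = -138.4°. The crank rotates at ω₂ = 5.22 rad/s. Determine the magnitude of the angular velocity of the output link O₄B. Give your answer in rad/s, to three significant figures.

1.74

ω₂ = 5.22 rad/s
Differentiating the loop-closure r₂e^{iθ₂}+r₃e^{iθ₃}=r₁+r₄e^{iθ₄} gives r₂ω₂e^{iθ₂}+r₃ω₃e^{iθ₃}=r₄ω₄e^{iθ₄}.
Eliminating the other unknown: ω₄ = r₂ω₂ sin(θ₂−θ₃) / [r₄ sin(θ₄−θ₃)].
Numerator sine = +0.97815; denominator sine = -0.85717.
Result = 0.0435·5.22·(+0.97815) / (0.149·(-0.85717)) = -1.7391 rad/s; magnitude 1.7391 rad/s.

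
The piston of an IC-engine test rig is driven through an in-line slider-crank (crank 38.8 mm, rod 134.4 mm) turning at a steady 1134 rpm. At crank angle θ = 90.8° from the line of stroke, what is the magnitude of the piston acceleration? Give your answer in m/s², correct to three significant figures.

173

ω = 2π·1134/60 = 118.8 rad/s
x(θ) = r cosθ + √(L² − r² sin²θ); with ω constant, a = ω²·d²x/dθ².
d²x/dθ² = −r cosθ − r²(cos2θ)/√u − r⁴ sin²2θ/(4u^{3/2}),  u = L² − r² sin²θ = 0.0165582 m².
Substituting r = 0.0388 m, L = 0.1344 m, θ = 90.8°: d²x/dθ² = +0.012236 m.
a = ω²·d²x/dθ² = (118.8)²·(+0.012236) = +172.56 m/s²;  |a| = 172.56 m/s².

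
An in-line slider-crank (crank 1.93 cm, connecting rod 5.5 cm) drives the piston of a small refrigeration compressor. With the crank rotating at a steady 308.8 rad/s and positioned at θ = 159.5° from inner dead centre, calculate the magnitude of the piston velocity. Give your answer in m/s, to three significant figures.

ω = 308.8 rad/s
For an in-line slider-crank, x = r cosθ + √(L² − r² sin²θ), so v = −rω sinθ·[1 + r cosθ/√(L² − r² sin²θ)].
With r = 0.0193 m, L = 0.055 m, θ = 159.5°: √(L² − r² sin²θ) = 0.054583 m.
v = −0.0193·308.8·0.35021·[1 + 0.0193·-0.93667/0.054583] = -1.3959 m/s.
|v| = 1.3959 m/s.

1.40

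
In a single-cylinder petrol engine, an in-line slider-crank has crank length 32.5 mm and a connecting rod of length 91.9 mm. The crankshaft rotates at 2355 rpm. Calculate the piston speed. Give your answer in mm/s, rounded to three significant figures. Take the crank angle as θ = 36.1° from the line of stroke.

6100

ω = 2π·2355/60 = 246.6 rad/s
For an in-line slider-crank, x = r cosθ + √(L² − r² sin²θ), so v = −rω sinθ·[1 + r cosθ/√(L² − r² sin²θ)].
With r = 0.0325 m, L = 0.0919 m, θ = 36.1°: √(L² − r² sin²θ) = 0.089883 m.
v = −0.0325·246.6·0.58920·[1 + 0.0325·0.80799/0.089883] = -6.1021 m/s.
|v| = 6.1021 m/s = 6102.1 mm/s.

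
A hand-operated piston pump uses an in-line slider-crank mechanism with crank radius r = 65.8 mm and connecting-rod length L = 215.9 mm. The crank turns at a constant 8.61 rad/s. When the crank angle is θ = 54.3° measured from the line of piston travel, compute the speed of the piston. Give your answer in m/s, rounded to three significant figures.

0.545

ω = 8.61 rad/s
For an in-line slider-crank, x = r cosθ + √(L² − r² sin²θ), so v = −rω sinθ·[1 + r cosθ/√(L² − r² sin²θ)].
With r = 0.0658 m, L = 0.2159 m, θ = 54.3°: √(L² − r² sin²θ) = 0.20918 m.
v = −0.0658·8.61·0.81208·[1 + 0.0658·0.58354/0.20918] = -0.54453 m/s.
|v| = 0.54453 m/s.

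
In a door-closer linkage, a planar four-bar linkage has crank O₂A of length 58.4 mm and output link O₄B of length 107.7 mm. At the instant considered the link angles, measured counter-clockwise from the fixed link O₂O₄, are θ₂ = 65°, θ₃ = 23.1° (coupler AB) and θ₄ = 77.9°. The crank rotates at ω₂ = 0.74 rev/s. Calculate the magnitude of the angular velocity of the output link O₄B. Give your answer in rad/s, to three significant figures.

2.06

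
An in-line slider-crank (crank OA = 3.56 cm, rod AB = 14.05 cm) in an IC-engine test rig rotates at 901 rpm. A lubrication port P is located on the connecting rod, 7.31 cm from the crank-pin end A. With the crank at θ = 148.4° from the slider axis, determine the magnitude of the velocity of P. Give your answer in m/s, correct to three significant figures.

2.08

ω = 94.35 rad/s.  Crank-pin speed |V_A| = rω = 3.3589 m/s, perpendicular to OA.
Rod angle: sinφ = −(r/L) sinθ ⇒ φ = -7.630°; ω_rod = −rω cosθ/√(L²−r²sin²θ) = +20.544 rad/s.
V_P = V_A + ω_rod × AP, with AP = 0.0731 m along the rod.
Components: V_Px = −rω sinθ − a·ω_rod·sinφ = -1.5607 m/s;  V_Py = rω cosθ + a·ω_rod·cosφ = -1.3724 m/s.
|V_P| = √(V_Px² + V_Py²) = 2.0783 m/s.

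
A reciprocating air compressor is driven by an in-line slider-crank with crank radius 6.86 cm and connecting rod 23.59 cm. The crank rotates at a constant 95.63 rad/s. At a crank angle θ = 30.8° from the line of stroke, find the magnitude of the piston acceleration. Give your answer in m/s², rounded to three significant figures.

ω = 95.63 rad/s
x(θ) = r cosθ + √(L² − r² sin²θ); with ω constant, a = ω²·d²x/dθ².
d²x/dθ² = −r cosθ − r²(cos2θ)/√u − r⁴ sin²2θ/(4u^{3/2}),  u = L² − r² sin²θ = 0.054415 m².
Substituting r = 0.0686 m, L = 0.2359 m, θ = 30.8°: d²x/dθ² = -0.068857 m.
a = ω²·d²x/dθ² = (95.63)²·(-0.068857) = -629.71 m/s²;  |a| = 629.71 m/s².

630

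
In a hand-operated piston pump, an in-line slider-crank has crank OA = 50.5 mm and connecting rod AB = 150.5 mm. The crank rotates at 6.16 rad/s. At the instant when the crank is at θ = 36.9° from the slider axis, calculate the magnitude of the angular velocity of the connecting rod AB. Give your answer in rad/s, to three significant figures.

1.69

ω = 6.16 rad/s
The rod makes angle φ with the slider axis where L sinφ = r sinθ; differentiating, L cosφ·φ̇ = r ω cosθ.
L cosφ = √(L² − r² sin²θ) = 0.14741 m.
|ω_rod| = r ω |cosθ| / √(L² − r² sin²θ) = 0.0505·6.16·0.79968/0.14741 = 1.6875 rad/s.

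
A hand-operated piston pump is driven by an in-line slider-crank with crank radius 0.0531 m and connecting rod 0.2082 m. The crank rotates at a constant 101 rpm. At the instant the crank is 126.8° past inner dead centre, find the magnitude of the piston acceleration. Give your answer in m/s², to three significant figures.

ω = 2π·101/60 = 10.58 rad/s
x(θ) = r cosθ + √(L² − r² sin²θ); with ω constant, a = ω²·d²x/dθ².
d²x/dθ² = −r cosθ − r²(cos2θ)/√u − r⁴ sin²2θ/(4u^{3/2}),  u = L² − r² sin²θ = 0.0415394 m².
Substituting r = 0.0531 m, L = 0.2082 m, θ = 126.8°: d²x/dθ² = +0.035498 m.
a = ω²·d²x/dθ² = (10.58)²·(+0.035498) = +3.971 m/s²;  |a| = 3.971 m/s².

3.97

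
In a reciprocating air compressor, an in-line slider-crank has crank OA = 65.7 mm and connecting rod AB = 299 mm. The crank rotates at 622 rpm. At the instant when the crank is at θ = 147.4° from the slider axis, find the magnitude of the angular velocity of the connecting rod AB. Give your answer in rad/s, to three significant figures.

12.1

ω = 65.14 rad/s (converted from 622 rpm).
The rod makes angle φ with the slider axis where L sinφ = r sinθ; differentiating, L cosφ·φ̇ = r ω cosθ.
L cosφ = √(L² − r² sin²θ) = 0.2969 m.
|ω_rod| = r ω |cosθ| / √(L² − r² sin²θ) = 0.0657·65.14·0.84245/0.2969 = 12.143 rad/s.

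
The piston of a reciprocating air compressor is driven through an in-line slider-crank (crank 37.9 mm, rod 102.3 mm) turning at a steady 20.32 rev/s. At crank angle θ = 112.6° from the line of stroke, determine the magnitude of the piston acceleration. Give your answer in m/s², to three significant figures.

404

ω = 2π·20.3 = 127.7 rad/s
x(θ) = r cosθ + √(L² − r² sin²θ); with ω constant, a = ω²·d²x/dθ².
d²x/dθ² = −r cosθ − r²(cos2θ)/√u − r⁴ sin²2θ/(4u^{3/2}),  u = L² − r² sin²θ = 0.00924101 m².
Substituting r = 0.0379 m, L = 0.1023 m, θ = 112.6°: d²x/dθ² = +0.024801 m.
a = ω²·d²x/dθ² = (127.7)²·(+0.024801) = +404.28 m/s²;  |a| = 404.28 m/s².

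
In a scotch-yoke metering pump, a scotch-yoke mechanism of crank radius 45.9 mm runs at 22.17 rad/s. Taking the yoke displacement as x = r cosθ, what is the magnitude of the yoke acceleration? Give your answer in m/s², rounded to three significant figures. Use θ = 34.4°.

ω = 22.17 rad/s
x = r cosθ ⇒ ẍ = −rω² cosθ (ω constant).
|a| = rω²|cosθ| = 0.0459·(22.17)²·|cos 34.4°| = 18.615 m/s².

18.6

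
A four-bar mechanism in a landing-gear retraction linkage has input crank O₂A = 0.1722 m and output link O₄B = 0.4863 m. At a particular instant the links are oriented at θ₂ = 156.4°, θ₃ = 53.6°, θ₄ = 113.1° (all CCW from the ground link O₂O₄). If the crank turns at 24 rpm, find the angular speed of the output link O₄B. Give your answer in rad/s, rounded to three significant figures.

1.01

ω₂ = 2.513 rad/s (from 24 rpm).
Differentiating the loop-closure r₂e^{iθ₂}+r₃e^{iθ₃}=r₁+r₄e^{iθ₄} gives r₂ω₂e^{iθ₂}+r₃ω₃e^{iθ₃}=r₄ω₄e^{iθ₄}.
Eliminating the other unknown: ω₄ = r₂ω₂ sin(θ₂−θ₃) / [r₄ sin(θ₄−θ₃)].
Numerator sine = +0.97515; denominator sine = +0.86163.
Result = 0.1722·2.513·(+0.97515) / (0.4863·(+0.86163)) = +1.0072 rad/s; magnitude 1.0072 rad/s.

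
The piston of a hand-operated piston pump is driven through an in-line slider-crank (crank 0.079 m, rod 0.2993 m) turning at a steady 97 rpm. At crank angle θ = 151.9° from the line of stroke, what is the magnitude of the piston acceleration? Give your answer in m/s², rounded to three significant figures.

5.96

ω = 2π·97/60 = 10.16 rad/s
x(θ) = r cosθ + √(L² − r² sin²θ); with ω constant, a = ω²·d²x/dθ².
d²x/dθ² = −r cosθ − r²(cos2θ)/√u − r⁴ sin²2θ/(4u^{3/2}),  u = L² − r² sin²θ = 0.0881959 m².
Substituting r = 0.079 m, L = 0.2993 m, θ = 151.9°: d²x/dθ² = +0.057741 m.
a = ω²·d²x/dθ² = (10.16)²·(+0.057741) = +5.9578 m/s²;  |a| = 5.9578 m/s².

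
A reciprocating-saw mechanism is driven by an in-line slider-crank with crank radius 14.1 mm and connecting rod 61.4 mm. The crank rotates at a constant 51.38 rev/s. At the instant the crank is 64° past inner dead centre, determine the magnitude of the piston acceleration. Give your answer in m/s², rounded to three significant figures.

ω = 2π·51.4 = 322.8 rad/s
x(θ) = r cosθ + √(L² − r² sin²θ); with ω constant, a = ω²·d²x/dθ².
d²x/dθ² = −r cosθ − r²(cos2θ)/√u − r⁴ sin²2θ/(4u^{3/2}),  u = L² − r² sin²θ = 0.00360936 m².
Substituting r = 0.0141 m, L = 0.0614 m, θ = 64°: d²x/dθ² = -0.004172 m.
a = ω²·d²x/dθ² = (322.8)²·(-0.004172) = -434.8 m/s²;  |a| = 434.8 m/s².

435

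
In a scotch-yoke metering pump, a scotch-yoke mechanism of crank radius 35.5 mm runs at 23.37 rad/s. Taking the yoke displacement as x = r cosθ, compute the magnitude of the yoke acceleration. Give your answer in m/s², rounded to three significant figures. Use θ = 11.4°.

19.0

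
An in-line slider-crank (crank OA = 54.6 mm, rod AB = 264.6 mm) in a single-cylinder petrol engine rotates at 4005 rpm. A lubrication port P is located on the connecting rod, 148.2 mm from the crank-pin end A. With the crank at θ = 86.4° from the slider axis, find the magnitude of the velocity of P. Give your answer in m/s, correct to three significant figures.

ω = 419.4 rad/s.  Crank-pin speed |V_A| = rω = 22.899 m/s, perpendicular to OA.
Rod angle: sinφ = −(r/L) sinθ ⇒ φ = -11.885°; ω_rod = −rω cosθ/√(L²−r²sin²θ) = -5.5531 rad/s.
V_P = V_A + ω_rod × AP, with AP = 0.1482 m along the rod.
Components: V_Px = −rω sinθ − a·ω_rod·sinφ = -23.024 m/s;  V_Py = rω cosθ + a·ω_rod·cosφ = +0.63253 m/s.
|V_P| = √(V_Px² + V_Py²) = 23.032 m/s.

23.0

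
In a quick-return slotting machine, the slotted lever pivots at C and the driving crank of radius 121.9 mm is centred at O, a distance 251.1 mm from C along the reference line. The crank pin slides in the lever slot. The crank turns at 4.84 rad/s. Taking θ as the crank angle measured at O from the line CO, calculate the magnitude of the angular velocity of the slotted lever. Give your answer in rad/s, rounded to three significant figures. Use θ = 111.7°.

ω = 4.84 rad/s
Crank pin A relative to C: A = (d + r cosθ, r sinθ); lever angle φ = atan2(r sinθ, d + r cosθ).
Differentiating tanφ: φ̇ = rω(d cosθ + r)/(d² + r² + 2dr cosθ).
d² + r² + 2dr cosθ = |CA|² = 0.0552756 m²;  d cosθ + r = +0.029057 m.
|ω_lever| = |0.1219·4.84·+0.029057| / 0.0552756 = 0.31014 rad/s.

0.310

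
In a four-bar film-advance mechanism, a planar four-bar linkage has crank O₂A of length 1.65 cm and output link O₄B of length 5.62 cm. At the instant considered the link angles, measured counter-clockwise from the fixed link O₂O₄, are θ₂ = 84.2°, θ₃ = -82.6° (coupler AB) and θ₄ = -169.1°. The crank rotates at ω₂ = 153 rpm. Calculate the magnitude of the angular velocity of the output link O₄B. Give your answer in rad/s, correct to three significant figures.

1.08

ω₂ = 16.02 rad/s (from 153 rpm).
Differentiating the loop-closure r₂e^{iθ₂}+r₃e^{iθ₃}=r₁+r₄e^{iθ₄} gives r₂ω₂e^{iθ₂}+r₃ω₃e^{iθ₃}=r₄ω₄e^{iθ₄}.
Eliminating the other unknown: ω₄ = r₂ω₂ sin(θ₂−θ₃) / [r₄ sin(θ₄−θ₃)].
Numerator sine = +0.22835; denominator sine = -0.99813.
Result = 0.0165·16.02·(+0.22835) / (0.0562·(-0.99813)) = -1.0762 rad/s; magnitude 1.0762 rad/s.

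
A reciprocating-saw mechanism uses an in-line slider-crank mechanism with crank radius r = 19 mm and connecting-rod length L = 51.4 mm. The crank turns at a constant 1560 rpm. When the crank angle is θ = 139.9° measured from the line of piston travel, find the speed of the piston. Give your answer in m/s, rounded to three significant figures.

ω = 2π·1560/60 = 163.4 rad/s
For an in-line slider-crank, x = r cosθ + √(L² − r² sin²θ), so v = −rω sinθ·[1 + r cosθ/√(L² − r² sin²θ)].
With r = 0.019 m, L = 0.0514 m, θ = 139.9°: √(L² − r² sin²θ) = 0.049922 m.
v = −0.019·163.4·0.64412·[1 + 0.019·-0.76492/0.049922] = -1.4172 m/s.
|v| = 1.4172 m/s.

1.42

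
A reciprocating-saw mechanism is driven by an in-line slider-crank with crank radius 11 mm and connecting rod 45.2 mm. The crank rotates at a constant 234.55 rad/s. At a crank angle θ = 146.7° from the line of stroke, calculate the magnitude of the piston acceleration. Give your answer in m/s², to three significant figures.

ω = 234.6 rad/s
x(θ) = r cosθ + √(L² − r² sin²θ); with ω constant, a = ω²·d²x/dθ².
d²x/dθ² = −r cosθ − r²(cos2θ)/√u − r⁴ sin²2θ/(4u^{3/2}),  u = L² − r² sin²θ = 0.00200657 m².
Substituting r = 0.011 m, L = 0.0452 m, θ = 146.7°: d²x/dθ² = +0.0080868 m.
a = ω²·d²x/dθ² = (234.6)²·(+0.0080868) = +444.88 m/s²;  |a| = 444.88 m/s².

445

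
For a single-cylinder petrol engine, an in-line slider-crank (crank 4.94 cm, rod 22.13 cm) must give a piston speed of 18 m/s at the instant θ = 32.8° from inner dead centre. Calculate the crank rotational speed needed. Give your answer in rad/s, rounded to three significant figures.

566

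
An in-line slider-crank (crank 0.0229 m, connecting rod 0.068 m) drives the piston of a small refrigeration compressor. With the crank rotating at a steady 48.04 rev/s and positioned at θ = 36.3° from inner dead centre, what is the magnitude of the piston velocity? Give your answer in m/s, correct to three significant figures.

ω = 2π·48 = 301.8 rad/s
For an in-line slider-crank, x = r cosθ + √(L² − r² sin²θ), so v = −rω sinθ·[1 + r cosθ/√(L² − r² sin²θ)].
With r = 0.0229 m, L = 0.068 m, θ = 36.3°: √(L² − r² sin²θ) = 0.066635 m.
v = −0.0229·301.8·0.59201·[1 + 0.0229·0.80593/0.066635] = -5.2255 m/s.
|v| = 5.2255 m/s.

5.23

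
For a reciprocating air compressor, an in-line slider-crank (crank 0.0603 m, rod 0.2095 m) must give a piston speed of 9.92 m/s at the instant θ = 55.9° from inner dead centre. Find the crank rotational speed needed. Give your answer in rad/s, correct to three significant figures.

For an in-line slider-crank, |v_piston| = rω|sinθ|·[1 + r cosθ/√(L² − r² sin²θ)].
With r = 0.0603 m, L = 0.2095 m, θ = 55.9°: the bracketed kinematic factor |dx/dθ| = 0.058229 m.
ω = v/|dx/dθ| = 9.92/0.058229 = 170.36 rad/s.

170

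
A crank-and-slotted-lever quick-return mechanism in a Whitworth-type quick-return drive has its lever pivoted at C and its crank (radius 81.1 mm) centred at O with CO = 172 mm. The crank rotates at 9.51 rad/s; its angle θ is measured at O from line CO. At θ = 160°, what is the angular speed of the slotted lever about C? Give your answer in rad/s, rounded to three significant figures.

6.24

ω = 9.51 rad/s
Crank pin A relative to C: A = (d + r cosθ, r sinθ); lever angle φ = atan2(r sinθ, d + r cosθ).
Differentiating tanφ: φ̇ = rω(d cosθ + r)/(d² + r² + 2dr cosθ).
d² + r² + 2dr cosθ = |CA|² = 0.00994529 m²;  d cosθ + r = -0.080527 m.
|ω_lever| = |0.0811·9.51·-0.080527| / 0.00994529 = 6.2449 rad/s.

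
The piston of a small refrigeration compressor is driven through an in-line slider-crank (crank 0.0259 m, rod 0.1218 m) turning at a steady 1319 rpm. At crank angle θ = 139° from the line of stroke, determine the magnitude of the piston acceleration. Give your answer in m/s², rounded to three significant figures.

ω = 2π·1319/60 = 138.1 rad/s
x(θ) = r cosθ + √(L² − r² sin²θ); with ω constant, a = ω²·d²x/dθ².
d²x/dθ² = −r cosθ − r²(cos2θ)/√u − r⁴ sin²2θ/(4u^{3/2}),  u = L² − r² sin²θ = 0.0145465 m².
Substituting r = 0.0259 m, L = 0.1218 m, θ = 139°: d²x/dθ² = +0.01871 m.
a = ω²·d²x/dθ² = (138.1)²·(+0.01871) = +356.96 m/s²;  |a| = 356.96 m/s².

357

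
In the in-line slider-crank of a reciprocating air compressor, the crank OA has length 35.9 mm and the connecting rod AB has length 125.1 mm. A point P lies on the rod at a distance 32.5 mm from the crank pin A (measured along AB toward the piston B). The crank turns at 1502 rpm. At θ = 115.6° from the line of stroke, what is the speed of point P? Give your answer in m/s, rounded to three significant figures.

5.24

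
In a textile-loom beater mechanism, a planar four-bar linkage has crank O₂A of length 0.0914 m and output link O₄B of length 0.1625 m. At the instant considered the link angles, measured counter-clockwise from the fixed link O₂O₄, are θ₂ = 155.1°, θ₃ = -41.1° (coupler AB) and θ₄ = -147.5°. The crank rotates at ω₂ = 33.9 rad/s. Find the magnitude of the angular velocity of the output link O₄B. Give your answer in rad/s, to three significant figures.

5.55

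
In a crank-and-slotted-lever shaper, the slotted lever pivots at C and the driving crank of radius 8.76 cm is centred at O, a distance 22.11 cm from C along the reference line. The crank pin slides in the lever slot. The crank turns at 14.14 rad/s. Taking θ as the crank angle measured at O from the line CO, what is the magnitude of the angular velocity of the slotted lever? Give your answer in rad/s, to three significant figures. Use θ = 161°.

7.55

ω = 14.14 rad/s
Crank pin A relative to C: A = (d + r cosθ, r sinθ); lever angle φ = atan2(r sinθ, d + r cosθ).
Differentiating tanφ: φ̇ = rω(d cosθ + r)/(d² + r² + 2dr cosθ).
d² + r² + 2dr cosθ = |CA|² = 0.0199327 m²;  d cosθ + r = -0.12145 m.
|ω_lever| = |0.0876·14.14·-0.12145| / 0.0199327 = 7.5474 rad/s.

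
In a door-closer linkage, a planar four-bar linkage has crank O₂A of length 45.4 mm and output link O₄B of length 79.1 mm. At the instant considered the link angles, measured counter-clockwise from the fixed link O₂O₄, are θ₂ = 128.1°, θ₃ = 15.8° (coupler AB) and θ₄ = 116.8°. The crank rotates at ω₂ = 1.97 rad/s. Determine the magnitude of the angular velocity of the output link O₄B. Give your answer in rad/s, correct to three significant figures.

1.07

ω₂ = 1.97 rad/s
Differentiating the loop-closure r₂e^{iθ₂}+r₃e^{iθ₃}=r₁+r₄e^{iθ₄} gives r₂ω₂e^{iθ₂}+r₃ω₃e^{iθ₃}=r₄ω₄e^{iθ₄}.
Eliminating the other unknown: ω₄ = r₂ω₂ sin(θ₂−θ₃) / [r₄ sin(θ₄−θ₃)].
Numerator sine = +0.92521; denominator sine = +0.98163.
Result = 0.0454·1.97·(+0.92521) / (0.0791·(+0.98163)) = +1.0657 rad/s; magnitude 1.0657 rad/s.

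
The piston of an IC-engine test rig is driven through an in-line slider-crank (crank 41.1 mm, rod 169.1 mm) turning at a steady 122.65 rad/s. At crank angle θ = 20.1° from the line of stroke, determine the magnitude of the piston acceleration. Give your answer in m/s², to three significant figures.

697

ω = 122.7 rad/s
x(θ) = r cosθ + √(L² − r² sin²θ); with ω constant, a = ω²·d²x/dθ².
d²x/dθ² = −r cosθ − r²(cos2θ)/√u − r⁴ sin²2θ/(4u^{3/2}),  u = L² − r² sin²θ = 0.0283953 m².
Substituting r = 0.0411 m, L = 0.1691 m, θ = 20.1°: d²x/dθ² = -0.046316 m.
a = ω²·d²x/dθ² = (122.7)²·(-0.046316) = -696.73 m/s²;  |a| = 696.73 m/s².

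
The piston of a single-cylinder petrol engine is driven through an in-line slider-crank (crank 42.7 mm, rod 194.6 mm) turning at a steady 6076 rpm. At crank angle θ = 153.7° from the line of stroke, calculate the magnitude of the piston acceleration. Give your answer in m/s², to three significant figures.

13200

ω = 2π·6076/60 = 636.3 rad/s
x(θ) = r cosθ + √(L² − r² sin²θ); with ω constant, a = ω²·d²x/dθ².
d²x/dθ² = −r cosθ − r²(cos2θ)/√u − r⁴ sin²2θ/(4u^{3/2}),  u = L² − r² sin²θ = 0.0375112 m².
Substituting r = 0.0427 m, L = 0.1946 m, θ = 153.7°: d²x/dθ² = +0.03249 m.
a = ω²·d²x/dθ² = (636.3)²·(+0.03249) = +13154 m/s²;  |a| = 13154 m/s².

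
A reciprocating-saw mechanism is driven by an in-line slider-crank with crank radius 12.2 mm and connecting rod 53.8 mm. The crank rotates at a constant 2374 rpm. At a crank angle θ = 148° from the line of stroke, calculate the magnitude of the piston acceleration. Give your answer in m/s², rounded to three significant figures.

ω = 2π·2374/60 = 248.6 rad/s
x(θ) = r cosθ + √(L² − r² sin²θ); with ω constant, a = ω²·d²x/dθ².
d²x/dθ² = −r cosθ − r²(cos2θ)/√u − r⁴ sin²2θ/(4u^{3/2}),  u = L² − r² sin²θ = 0.00285264 m².
Substituting r = 0.0122 m, L = 0.0538 m, θ = 148°: d²x/dθ² = +0.0090952 m.
a = ω²·d²x/dθ² = (248.6)²·(+0.0090952) = +562.12 m/s²;  |a| = 562.12 m/s².

562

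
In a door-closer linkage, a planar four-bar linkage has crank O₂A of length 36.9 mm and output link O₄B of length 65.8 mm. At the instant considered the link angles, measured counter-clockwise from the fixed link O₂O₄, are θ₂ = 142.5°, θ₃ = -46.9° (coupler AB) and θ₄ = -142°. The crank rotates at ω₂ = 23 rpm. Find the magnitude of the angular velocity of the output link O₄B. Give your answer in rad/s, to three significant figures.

0.221

ω₂ = 2.409 rad/s (from 23 rpm).
Differentiating the loop-closure r₂e^{iθ₂}+r₃e^{iθ₃}=r₁+r₄e^{iθ₄} gives r₂ω₂e^{iθ₂}+r₃ω₃e^{iθ₃}=r₄ω₄e^{iθ₄}.
Eliminating the other unknown: ω₄ = r₂ω₂ sin(θ₂−θ₃) / [r₄ sin(θ₄−θ₃)].
Numerator sine = -0.16333; denominator sine = -0.99604.
Result = 0.0369·2.409·(-0.16333) / (0.0658·(-0.99604)) = +0.22148 rad/s; magnitude 0.22148 rad/s.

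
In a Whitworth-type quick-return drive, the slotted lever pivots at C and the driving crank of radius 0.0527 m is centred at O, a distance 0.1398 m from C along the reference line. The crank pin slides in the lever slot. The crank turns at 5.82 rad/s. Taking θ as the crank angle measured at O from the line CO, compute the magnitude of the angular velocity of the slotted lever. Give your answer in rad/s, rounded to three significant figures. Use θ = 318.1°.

1.44

ω = 5.82 rad/s
Crank pin A relative to C: A = (d + r cosθ, r sinθ); lever angle φ = atan2(r sinθ, d + r cosθ).
Differentiating tanφ: φ̇ = rω(d cosθ + r)/(d² + r² + 2dr cosθ).
d² + r² + 2dr cosθ = |CA|² = 0.0332887 m²;  d cosθ + r = +0.15675 m.
|ω_lever| = |0.0527·5.82·+0.15675| / 0.0332887 = 1.4443 rad/s.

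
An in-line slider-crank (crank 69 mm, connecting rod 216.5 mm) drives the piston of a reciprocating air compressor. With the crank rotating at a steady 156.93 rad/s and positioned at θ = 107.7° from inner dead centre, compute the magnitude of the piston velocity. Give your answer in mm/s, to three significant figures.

9270

ω = 156.9 rad/s
For an in-line slider-crank, x = r cosθ + √(L² − r² sin²θ), so v = −rω sinθ·[1 + r cosθ/√(L² − r² sin²θ)].
With r = 0.069 m, L = 0.2165 m, θ = 107.7°: √(L² − r² sin²θ) = 0.20628 m.
v = −0.069·156.9·0.95266·[1 + 0.069·-0.30403/0.20628] = -9.2665 m/s.
|v| = 9.2665 m/s = 9266.5 mm/s.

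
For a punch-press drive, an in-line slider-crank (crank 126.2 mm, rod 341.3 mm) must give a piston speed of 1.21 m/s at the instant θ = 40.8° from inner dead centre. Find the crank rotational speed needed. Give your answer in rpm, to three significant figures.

For an in-line slider-crank, |v_piston| = rω|sinθ|·[1 + r cosθ/√(L² − r² sin²θ)].
With r = 0.1262 m, L = 0.3413 m, θ = 40.8°: the bracketed kinematic factor |dx/dθ| = 0.10625 m.
ω = v/|dx/dθ| = 1.21/0.10625 = 11.388 rad/s.
N = 60ω/(2π) = 108.75 rpm.

109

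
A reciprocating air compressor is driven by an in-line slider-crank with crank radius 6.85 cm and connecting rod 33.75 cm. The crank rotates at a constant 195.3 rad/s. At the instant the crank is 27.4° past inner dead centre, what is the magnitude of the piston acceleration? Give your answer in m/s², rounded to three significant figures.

ω = 195.3 rad/s
x(θ) = r cosθ + √(L² − r² sin²θ); with ω constant, a = ω²·d²x/dθ².
d²x/dθ² = −r cosθ − r²(cos2θ)/√u − r⁴ sin²2θ/(4u^{3/2}),  u = L² − r² sin²θ = 0.112913 m².
Substituting r = 0.0685 m, L = 0.3375 m, θ = 27.4°: d²x/dθ² = -0.068962 m.
a = ω²·d²x/dθ² = (195.3)²·(-0.068962) = -2630.3 m/s²;  |a| = 2630.3 m/s².

2630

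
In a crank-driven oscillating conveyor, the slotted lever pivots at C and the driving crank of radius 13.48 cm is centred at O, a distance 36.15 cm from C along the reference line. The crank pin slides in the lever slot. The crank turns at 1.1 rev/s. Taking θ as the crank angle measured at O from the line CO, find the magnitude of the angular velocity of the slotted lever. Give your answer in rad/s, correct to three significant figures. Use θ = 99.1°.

0.542

ω = 6.912 rad/s (from 1.1 rev/s).
Crank pin A relative to C: A = (d + r cosθ, r sinθ); lever angle φ = atan2(r sinθ, d + r cosθ).
Differentiating tanφ: φ̇ = rω(d cosθ + r)/(d² + r² + 2dr cosθ).
d² + r² + 2dr cosθ = |CA|² = 0.133439 m²;  d cosθ + r = +0.077626 m.
|ω_lever| = |0.1348·6.912·+0.077626| / 0.133439 = 0.54198 rad/s.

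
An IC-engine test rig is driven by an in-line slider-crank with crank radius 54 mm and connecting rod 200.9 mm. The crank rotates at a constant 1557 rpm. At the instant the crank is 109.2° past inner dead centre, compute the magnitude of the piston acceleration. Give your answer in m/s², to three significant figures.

782

ω = 2π·1557/60 = 163 rad/s
x(θ) = r cosθ + √(L² − r² sin²θ); with ω constant, a = ω²·d²x/dθ².
d²x/dθ² = −r cosθ − r²(cos2θ)/√u − r⁴ sin²2θ/(4u^{3/2}),  u = L² − r² sin²θ = 0.0377602 m².
Substituting r = 0.054 m, L = 0.2009 m, θ = 109.2°: d²x/dθ² = +0.029407 m.
a = ω²·d²x/dθ² = (163)²·(+0.029407) = +781.79 m/s²;  |a| = 781.79 m/s².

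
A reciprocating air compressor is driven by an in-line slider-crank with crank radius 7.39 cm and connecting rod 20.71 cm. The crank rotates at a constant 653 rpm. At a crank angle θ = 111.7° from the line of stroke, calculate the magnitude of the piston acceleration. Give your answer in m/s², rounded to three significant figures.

221

ω = 2π·653/60 = 68.38 rad/s
x(θ) = r cosθ + √(L² − r² sin²θ); with ω constant, a = ω²·d²x/dθ².
d²x/dθ² = −r cosθ − r²(cos2θ)/√u − r⁴ sin²2θ/(4u^{3/2}),  u = L² − r² sin²θ = 0.0381758 m².
Substituting r = 0.0739 m, L = 0.2071 m, θ = 111.7°: d²x/dθ² = +0.047161 m.
a = ω²·d²x/dθ² = (68.38)²·(+0.047161) = +220.53 m/s²;  |a| = 220.53 m/s².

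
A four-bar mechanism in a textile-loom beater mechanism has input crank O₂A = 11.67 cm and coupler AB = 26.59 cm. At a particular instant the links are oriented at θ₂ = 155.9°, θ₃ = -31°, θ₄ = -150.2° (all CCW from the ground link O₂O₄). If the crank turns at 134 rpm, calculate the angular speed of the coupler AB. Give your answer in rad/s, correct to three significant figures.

5.70

ω₂ = 14.03 rad/s (from 134 rpm).
Differentiating the loop-closure r₂e^{iθ₂}+r₃e^{iθ₃}=r₁+r₄e^{iθ₄} gives r₂ω₂e^{iθ₂}+r₃ω₃e^{iθ₃}=r₄ω₄e^{iθ₄}.
Eliminating the other unknown: ω₃ = r₂ω₂ sin(θ₄−θ₂) / [r₃ sin(θ₃−θ₄)].
Numerator sine = +0.80799; denominator sine = +0.87292.
Result = 0.1167·14.03·(+0.80799) / (0.2659·(+0.87292)) = +5.7005 rad/s; magnitude 5.7005 rad/s.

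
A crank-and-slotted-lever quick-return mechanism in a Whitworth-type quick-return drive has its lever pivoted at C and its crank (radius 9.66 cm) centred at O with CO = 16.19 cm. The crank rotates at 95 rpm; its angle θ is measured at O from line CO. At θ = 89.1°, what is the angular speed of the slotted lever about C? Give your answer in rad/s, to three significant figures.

ω = 9.948 rad/s (from 95 rpm).
Crank pin A relative to C: A = (d + r cosθ, r sinθ); lever angle φ = atan2(r sinθ, d + r cosθ).
Differentiating tanφ: φ̇ = rω(d cosθ + r)/(d² + r² + 2dr cosθ).
d² + r² + 2dr cosθ = |CA|² = 0.0360345 m²;  d cosθ + r = +0.099143 m.
|ω_lever| = |0.0966·9.948·+0.099143| / 0.0360345 = 2.6441 rad/s.

2.64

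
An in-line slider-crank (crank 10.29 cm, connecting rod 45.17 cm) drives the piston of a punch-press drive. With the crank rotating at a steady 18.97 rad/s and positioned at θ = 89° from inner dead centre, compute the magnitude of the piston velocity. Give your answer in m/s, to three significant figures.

ω = 18.97 rad/s
For an in-line slider-crank, x = r cosθ + √(L² − r² sin²θ), so v = −rω sinθ·[1 + r cosθ/√(L² − r² sin²θ)].
With r = 0.1029 m, L = 0.4517 m, θ = 89°: √(L² − r² sin²θ) = 0.43983 m.
v = −0.1029·18.97·0.99985·[1 + 0.1029·0.01745/0.43983] = -1.9597 m/s.
|v| = 1.9597 m/s.

1.96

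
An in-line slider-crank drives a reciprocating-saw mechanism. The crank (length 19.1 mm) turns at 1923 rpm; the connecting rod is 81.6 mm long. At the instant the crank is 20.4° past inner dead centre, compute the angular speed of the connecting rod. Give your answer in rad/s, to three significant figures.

44.3

ω = 201.4 rad/s (converted from 1923 rpm).
The rod makes angle φ with the slider axis where L sinφ = r sinθ; differentiating, L cosφ·φ̇ = r ω cosθ.
L cosφ = √(L² − r² sin²θ) = 0.081328 m.
|ω_rod| = r ω |cosθ| / √(L² − r² sin²θ) = 0.0191·201.4·0.93728/0.081328 = 44.327 rad/s.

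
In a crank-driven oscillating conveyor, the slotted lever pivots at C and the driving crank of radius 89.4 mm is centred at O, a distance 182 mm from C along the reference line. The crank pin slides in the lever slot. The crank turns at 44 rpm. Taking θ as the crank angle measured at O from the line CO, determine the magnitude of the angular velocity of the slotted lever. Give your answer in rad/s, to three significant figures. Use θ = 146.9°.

1.87

ω = 4.608 rad/s (from 44 rpm).
Crank pin A relative to C: A = (d + r cosθ, r sinθ); lever angle φ = atan2(r sinθ, d + r cosθ).
Differentiating tanφ: φ̇ = rω(d cosθ + r)/(d² + r² + 2dr cosθ).
d² + r² + 2dr cosθ = |CA|² = 0.0138557 m²;  d cosθ + r = -0.063065 m.
|ω_lever| = |0.0894·4.608·-0.063065| / 0.0138557 = 1.8749 rad/s.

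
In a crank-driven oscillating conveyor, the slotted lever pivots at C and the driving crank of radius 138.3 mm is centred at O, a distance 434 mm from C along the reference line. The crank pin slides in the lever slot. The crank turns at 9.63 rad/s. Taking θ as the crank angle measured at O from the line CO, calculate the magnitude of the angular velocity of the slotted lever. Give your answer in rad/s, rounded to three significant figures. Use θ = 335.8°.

ω = 9.63 rad/s
Crank pin A relative to C: A = (d + r cosθ, r sinθ); lever angle φ = atan2(r sinθ, d + r cosθ).
Differentiating tanφ: φ̇ = rω(d cosθ + r)/(d² + r² + 2dr cosθ).
d² + r² + 2dr cosθ = |CA|² = 0.316978 m²;  d cosθ + r = +0.53416 m.
|ω_lever| = |0.1383·9.63·+0.53416| / 0.316978 = 2.2444 rad/s.

2.24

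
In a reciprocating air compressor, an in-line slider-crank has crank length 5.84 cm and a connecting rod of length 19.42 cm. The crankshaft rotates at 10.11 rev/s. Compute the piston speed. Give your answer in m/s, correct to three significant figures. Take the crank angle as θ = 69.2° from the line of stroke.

3.85

ω = 2π·10.1 = 63.52 rad/s
For an in-line slider-crank, x = r cosθ + √(L² − r² sin²θ), so v = −rω sinθ·[1 + r cosθ/√(L² − r² sin²θ)].
With r = 0.0584 m, L = 0.1942 m, θ = 69.2°: √(L² − r² sin²θ) = 0.18637 m.
v = −0.0584·63.52·0.93483·[1 + 0.0584·0.35511/0.18637] = -3.8539 m/s.
|v| = 3.8539 m/s.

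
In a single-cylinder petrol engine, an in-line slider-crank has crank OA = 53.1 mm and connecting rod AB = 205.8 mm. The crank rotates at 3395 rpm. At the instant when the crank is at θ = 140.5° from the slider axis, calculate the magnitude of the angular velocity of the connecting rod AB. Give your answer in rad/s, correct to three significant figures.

71.8

ω = 355.5 rad/s (converted from 3395 rpm).
The rod makes angle φ with the slider axis where L sinφ = r sinθ; differentiating, L cosφ·φ̇ = r ω cosθ.
L cosφ = √(L² − r² sin²θ) = 0.20301 m.
|ω_rod| = r ω |cosθ| / √(L² − r² sin²θ) = 0.0531·355.5·0.77162/0.20301 = 71.755 rad/s.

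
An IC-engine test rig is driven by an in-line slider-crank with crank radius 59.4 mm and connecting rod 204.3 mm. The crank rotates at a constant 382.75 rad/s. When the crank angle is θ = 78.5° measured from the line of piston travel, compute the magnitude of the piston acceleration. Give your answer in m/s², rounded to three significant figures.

ω = 382.8 rad/s
x(θ) = r cosθ + √(L² − r² sin²θ); with ω constant, a = ω²·d²x/dθ².
d²x/dθ² = −r cosθ − r²(cos2θ)/√u − r⁴ sin²2θ/(4u^{3/2}),  u = L² − r² sin²θ = 0.0383504 m².
Substituting r = 0.0594 m, L = 0.2043 m, θ = 78.5°: d²x/dθ² = +0.0046792 m.
a = ω²·d²x/dθ² = (382.8)²·(+0.0046792) = +685.5 m/s²;  |a| = 685.5 m/s².

685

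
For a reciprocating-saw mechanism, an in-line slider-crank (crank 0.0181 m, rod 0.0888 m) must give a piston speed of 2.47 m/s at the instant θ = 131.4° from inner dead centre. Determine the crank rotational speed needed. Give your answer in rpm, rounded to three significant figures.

2010

For an in-line slider-crank, |v_piston| = rω|sinθ|·[1 + r cosθ/√(L² − r² sin²θ)].
With r = 0.0181 m, L = 0.0888 m, θ = 131.4°: the bracketed kinematic factor |dx/dθ| = 0.011725 m.
ω = v/|dx/dθ| = 2.47/0.011725 = 210.66 rad/s.
N = 60ω/(2π) = 2011.6 rpm.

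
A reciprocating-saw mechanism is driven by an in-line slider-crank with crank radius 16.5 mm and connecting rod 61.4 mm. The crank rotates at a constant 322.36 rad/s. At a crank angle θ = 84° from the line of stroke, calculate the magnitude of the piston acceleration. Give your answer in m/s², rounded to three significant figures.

288

ω = 322.4 rad/s
x(θ) = r cosθ + √(L² − r² sin²θ); with ω constant, a = ω²·d²x/dθ².
d²x/dθ² = −r cosθ − r²(cos2θ)/√u − r⁴ sin²2θ/(4u^{3/2}),  u = L² − r² sin²θ = 0.00350068 m².
Substituting r = 0.0165 m, L = 0.0614 m, θ = 84°: d²x/dθ² = +0.0027723 m.
a = ω²·d²x/dθ² = (322.4)²·(+0.0027723) = +288.08 m/s²;  |a| = 288.08 m/s².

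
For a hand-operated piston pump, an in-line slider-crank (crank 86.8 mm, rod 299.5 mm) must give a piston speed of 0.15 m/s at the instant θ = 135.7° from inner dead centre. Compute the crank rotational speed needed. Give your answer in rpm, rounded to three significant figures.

30.0

For an in-line slider-crank, |v_piston| = rω|sinθ|·[1 + r cosθ/√(L² − r² sin²θ)].
With r = 0.0868 m, L = 0.2995 m, θ = 135.7°: the bracketed kinematic factor |dx/dθ| = 0.047782 m.
ω = v/|dx/dθ| = 0.15/0.047782 = 3.1392 rad/s.
N = 60ω/(2π) = 29.977 rpm.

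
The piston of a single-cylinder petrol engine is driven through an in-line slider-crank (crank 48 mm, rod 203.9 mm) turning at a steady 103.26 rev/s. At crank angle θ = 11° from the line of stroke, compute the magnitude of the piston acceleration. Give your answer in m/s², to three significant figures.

24300

ω = 2π·103 = 648.8 rad/s
x(θ) = r cosθ + √(L² − r² sin²θ); with ω constant, a = ω²·d²x/dθ².
d²x/dθ² = −r cosθ − r²(cos2θ)/√u − r⁴ sin²2θ/(4u^{3/2}),  u = L² − r² sin²θ = 0.0414913 m².
Substituting r = 0.048 m, L = 0.2039 m, θ = 11°: d²x/dθ² = -0.057628 m.
a = ω²·d²x/dθ² = (648.8)²·(-0.057628) = -24258 m/s²;  |a| = 24258 m/s².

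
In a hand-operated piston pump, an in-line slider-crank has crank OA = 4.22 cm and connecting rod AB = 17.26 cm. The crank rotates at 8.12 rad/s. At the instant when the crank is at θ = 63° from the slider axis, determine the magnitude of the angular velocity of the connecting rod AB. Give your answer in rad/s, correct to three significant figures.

0.923

ω = 8.12 rad/s
The rod makes angle φ with the slider axis where L sinφ = r sinθ; differentiating, L cosφ·φ̇ = r ω cosθ.
L cosφ = √(L² − r² sin²θ) = 0.16845 m.
|ω_rod| = r ω |cosθ| / √(L² − r² sin²θ) = 0.0422·8.12·0.45399/0.16845 = 0.92349 rad/s.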